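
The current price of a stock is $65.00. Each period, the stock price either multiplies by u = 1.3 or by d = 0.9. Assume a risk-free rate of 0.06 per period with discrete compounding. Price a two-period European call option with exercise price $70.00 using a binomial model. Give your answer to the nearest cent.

$8.26

Risk-neutral probability p = (1 + 0.06 − 0.9)/(1.3 − 0.9) = 0.1600/0.4000 = 0.4000
Terminal stock prices: S_uu = 109.9, S_ud = 76.05, S_dd = 52.65
Terminal payoffs (S − K): max(39.85, 0) = 39.85, max(6.05, 0) = 6.05, max(-17.35, 0) = 0
Node u (S = 84.5): V_u = 1/1.06·[0.4000·39.8500 + 0.6000·6.0500] = 18.4623
Node d (S = 58.5): V_d = 1/1.06·[0.4000·6.0500 + 0.6000·0.0000] = 2.2830
Node 0 (S = 65): V_0 = 1/1.06·[0.4000·18.4623 + 0.6000·2.2830] = 8.2592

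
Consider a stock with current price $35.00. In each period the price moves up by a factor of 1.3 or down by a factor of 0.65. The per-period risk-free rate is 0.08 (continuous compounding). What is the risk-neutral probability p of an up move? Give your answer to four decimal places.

Risk-neutral probability p = (e^0.08 − 0.65)/(1.3 − 0.65) = 0.4333/0.6500 = 0.6666

p = 0.6666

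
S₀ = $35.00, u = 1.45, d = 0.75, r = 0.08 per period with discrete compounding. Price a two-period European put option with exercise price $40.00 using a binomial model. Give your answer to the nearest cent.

$5.69

Risk-neutral probability p = (1 + 0.08 − 0.75)/(1.45 − 0.75) = 0.3300/0.7000 = 0.4714
Terminal stock prices: S_uu = 73.59, S_ud = 38.06, S_dd = 19.69
Terminal payoffs (K − S): max(-33.59, 0) = 0, max(1.938, 0) = 1.938, max(20.31, 0) = 20.31
Node u (S = 50.75): V_u = 1/1.08·[0.4714·0.0000 + 0.5286·1.9375] = 0.9482
Node d (S = 26.25): V_d = 1/1.08·[0.4714·1.9375 + 0.5286·20.3125] = 10.7870
Node 0 (S = 35): V_0 = 1/1.08·[0.4714·0.9482 + 0.5286·10.7870] = 5.6933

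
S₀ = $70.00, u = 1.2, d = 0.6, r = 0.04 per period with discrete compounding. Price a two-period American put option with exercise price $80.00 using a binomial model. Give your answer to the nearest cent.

Risk-neutral probability p = (1 + 0.04 − 0.6)/(1.2 − 0.6) = 0.4400/0.6000 = 0.7333
Terminal stock prices: S_uu = 100.8, S_ud = 50.4, S_dd = 25.2
Terminal payoffs (K − S): max(-20.8, 0) = 0, max(29.6, 0) = 29.6, max(54.8, 0) = 54.8
Node u (S = 84): continuation = 1/1.04·[0.7333·0.0000 + 0.2667·29.6000] = 7.5897; exercise value = 0.0000 ≤ continuation, so V_u = 7.5897
Node d (S = 42): continuation = 1/1.04·[0.7333·29.6000 + 0.2667·54.8000] = 34.9231; exercise value = 38.0000 > continuation, so V_d = 38.0000 (exercise)
Node 0 (S = 70): continuation = 1/1.04·[0.7333·7.5897 + 0.2667·38.0000] = 15.0953; exercise value = 10.0000 ≤ continuation, so V_0 = 15.0953

$15.10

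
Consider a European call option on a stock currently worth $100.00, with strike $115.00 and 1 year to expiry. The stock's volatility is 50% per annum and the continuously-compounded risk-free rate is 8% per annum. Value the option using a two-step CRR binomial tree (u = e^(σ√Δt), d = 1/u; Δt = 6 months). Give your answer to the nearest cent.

CRR parameters: u = e^(σ√Δt) = e^(0.5·√0.5) = 1.4241, d = 1/u = 0.7022
Per-period rate: rΔt = 0.08·0.5 = 0.04, so R = e^0.04 = 1.0408
Risk-neutral probability p = (e^0.04 − 0.7022)/(1.4241 − 0.7022) = 0.3386/0.7219 = 0.4691
Terminal stock prices: S_uu = 202.8, S_ud = 100, S_dd = 49.31
Terminal payoffs (S − K): max(87.81, 0) = 87.81, max(-15, 0) = 0, max(-65.69, 0) = 0
Node u (S = 142.4): V_u = e^(−0.04)·[0.4691·87.8115 + 0.5309·0.0000] = 39.5731
Node d (S = 70.22): V_d = e^(−0.04)·[0.4691·0.0000 + 0.5309·0.0000] = 0.0000
Node 0 (S = 100): V_0 = e^(−0.04)·[0.4691·39.5731 + 0.5309·0.0000] = 17.8340

$17.83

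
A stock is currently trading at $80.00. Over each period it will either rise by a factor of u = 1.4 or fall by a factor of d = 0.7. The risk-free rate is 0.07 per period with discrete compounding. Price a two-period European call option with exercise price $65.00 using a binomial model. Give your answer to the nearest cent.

$28.23

Risk-neutral probability p = (1 + 0.07 − 0.7)/(1.4 − 0.7) = 0.3700/0.7000 = 0.5286
Terminal stock prices: S_uu = 156.8, S_ud = 78.4, S_dd = 39.2
Terminal payoffs (S − K): max(91.8, 0) = 91.8, max(13.4, 0) = 13.4, max(-25.8, 0) = 0
Node u (S = 112): V_u = 1/1.07·[0.5286·91.8000 + 0.4714·13.4000] = 51.2523
Node d (S = 56): V_d = 1/1.07·[0.5286·13.4000 + 0.4714·0.0000] = 6.6195
Node 0 (S = 80): V_0 = 1/1.07·[0.5286·51.2523 + 0.4714·6.6195] = 28.2347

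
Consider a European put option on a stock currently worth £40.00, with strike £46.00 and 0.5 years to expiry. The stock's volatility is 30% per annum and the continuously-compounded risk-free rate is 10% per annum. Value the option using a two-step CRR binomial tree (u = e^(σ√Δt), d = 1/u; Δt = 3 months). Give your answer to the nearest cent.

£6.03

CRR parameters: u = e^(σ√Δt) = e^(0.3·√0.25) = 1.1618, d = 1/u = 0.8607
Per-period rate: rΔt = 0.1·0.25 = 0.025, so R = e^0.025 = 1.0253
Risk-neutral probability p = (e^0.025 − 0.8607)/(1.1618 − 0.8607) = 0.1646/0.3011 = 0.5466
Terminal stock prices: S_uu = 53.99, S_ud = 40, S_dd = 29.63
Terminal payoffs (K − S): max(-7.994, 0) = 0, max(6, 0) = 6, max(16.37, 0) = 16.37
Node u (S = 46.47): V_u = e^(−0.025)·[0.5466·0.0000 + 0.4534·6.0000] = 2.6530
Node d (S = 34.43): V_d = e^(−0.025)·[0.5466·6.0000 + 0.4534·16.3673] = 10.4359
Node 0 (S = 40): V_0 = e^(−0.025)·[0.5466·2.6530 + 0.4534·10.4359] = 6.0289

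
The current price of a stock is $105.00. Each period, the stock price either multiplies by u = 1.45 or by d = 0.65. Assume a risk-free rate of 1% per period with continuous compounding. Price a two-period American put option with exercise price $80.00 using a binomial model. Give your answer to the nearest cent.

Risk-neutral probability p = (e^0.01 − 0.65)/(1.45 − 0.65) = 0.3601/0.8000 = 0.4501
Terminal stock prices: S_uu = 220.8, S_ud = 98.96, S_dd = 44.36
Terminal payoffs (K − S): max(-140.8, 0) = 0, max(-18.96, 0) = 0, max(35.64, 0) = 35.64
Node u (S = 152.2): continuation = e^(−0.01)·[0.4501·0.0000 + 0.5499·0.0000] = 0.0000; exercise value = 0.0000 ≤ continuation, so V_u = 0.0000
Node d (S = 68.25): continuation = e^(−0.01)·[0.4501·0.0000 + 0.5499·35.6375] = 19.4034; exercise value = 11.7500 ≤ continuation, so V_d = 19.4034
Node 0 (S = 105): continuation = e^(−0.01)·[0.4501·0.0000 + 0.5499·19.4034] = 10.5645; exercise value = 0.0000 ≤ continuation, so V_0 = 10.5645

$10.56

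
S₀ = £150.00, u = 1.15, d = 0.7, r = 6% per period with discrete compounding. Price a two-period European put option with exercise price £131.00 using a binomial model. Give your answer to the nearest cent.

£4.97

Risk-neutral probability p = (1 + 0.06 − 0.7)/(1.15 − 0.7) = 0.3600/0.4500 = 0.8000
Terminal stock prices: S_uu = 198.4, S_ud = 120.7, S_dd = 73.5
Terminal payoffs (K − S): max(-67.37, 0) = 0, max(10.25, 0) = 10.25, max(57.5, 0) = 57.5
Node u (S = 172.5): V_u = 1/1.06·[0.8000·0.0000 + 0.2000·10.2500] = 1.9340
Node d (S = 105): V_d = 1/1.06·[0.8000·10.2500 + 0.2000·57.5000] = 18.5849
Node 0 (S = 150): V_0 = 1/1.06·[0.8000·1.9340 + 0.2000·18.5849] = 4.9662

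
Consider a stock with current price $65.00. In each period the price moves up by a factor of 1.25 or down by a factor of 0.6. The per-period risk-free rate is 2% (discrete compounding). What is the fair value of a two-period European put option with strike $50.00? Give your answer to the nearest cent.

$3.75

Risk-neutral probability p = (1 + 0.02 − 0.6)/(1.25 − 0.6) = 0.4200/0.6500 = 0.6462
Terminal stock prices: S_uu = 101.6, S_ud = 48.75, S_dd = 23.4
Terminal payoffs (K − S): max(-51.56, 0) = 0, max(1.25, 0) = 1.25, max(26.6, 0) = 26.6
Node u (S = 81.25): V_u = 1/1.02·[0.6462·0.0000 + 0.3538·1.2500] = 0.4336
Node d (S = 39): V_d = 1/1.02·[0.6462·1.2500 + 0.3538·26.6000] = 10.0196
Node 0 (S = 65): V_0 = 1/1.02·[0.6462·0.4336 + 0.3538·10.0196] = 3.7506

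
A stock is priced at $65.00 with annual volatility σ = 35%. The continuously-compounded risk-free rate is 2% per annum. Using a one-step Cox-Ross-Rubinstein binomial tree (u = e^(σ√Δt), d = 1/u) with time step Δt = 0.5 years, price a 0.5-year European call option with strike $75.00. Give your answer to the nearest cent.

CRR parameters: u = e^(σ√Δt) = e^(0.35·√0.5) = 1.2808, d = 1/u = 0.7808
Per-period rate: rΔt = 0.02·0.5 = 0.01, so R = e^0.01 = 1.0101
Risk-neutral probability p = (e^0.01 − 0.7808)/(1.2808 − 0.7808) = 0.2293/0.5000 = 0.4585
Terminal stock prices: S_u = 83.25, S_d = 50.75
Terminal payoffs (S − K): max(8.252, 0) = 8.252, max(-24.25, 0) = 0
Node 0 (S = 65): V_0 = e^(−0.01)·[0.4585·8.2522 + 0.5415·0.0000] = 3.7463

$3.75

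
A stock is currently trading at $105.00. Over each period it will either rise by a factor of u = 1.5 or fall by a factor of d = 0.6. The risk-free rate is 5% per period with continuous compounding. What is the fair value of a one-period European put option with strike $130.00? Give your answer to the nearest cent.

$31.78

Risk-neutral probability p = (e^0.05 − 0.6)/(1.5 − 0.6) = 0.4513/0.9000 = 0.5014
Terminal stock prices: S_u = 157.5, S_d = 63
Terminal payoffs (K − S): max(-27.5, 0) = 0, max(67, 0) = 67
Node 0 (S = 105): V_0 = e^(−0.05)·[0.5014·0.0000 + 0.4986·67.0000] = 31.7762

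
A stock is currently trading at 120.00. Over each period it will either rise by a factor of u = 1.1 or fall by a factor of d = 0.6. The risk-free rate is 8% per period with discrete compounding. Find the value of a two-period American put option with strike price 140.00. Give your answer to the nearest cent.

20.00

Risk-neutral probability p = (1 + 0.08 − 0.6)/(1.1 − 0.6) = 0.4800/0.5000 = 0.9600
Terminal stock prices: S_uu = 145.2, S_ud = 79.2, S_dd = 43.2
Terminal payoffs (K − S): max(-5.2, 0) = 0, max(60.8, 0) = 60.8, max(96.8, 0) = 96.8
Node u (S = 132): continuation = 1/1.08·[0.9600·0.0000 + 0.0400·60.8000] = 2.2519; exercise value = 8.0000 > continuation, so V_u = 8.0000 (exercise)
Node d (S = 72): continuation = 1/1.08·[0.9600·60.8000 + 0.0400·96.8000] = 57.6296; exercise value = 68.0000 > continuation, so V_d = 68.0000 (exercise)
Node 0 (S = 120): continuation = 1/1.08·[0.9600·8.0000 + 0.0400·68.0000] = 9.6296; exercise value = 20.0000 > continuation, so V_0 = 20.0000 (exercise)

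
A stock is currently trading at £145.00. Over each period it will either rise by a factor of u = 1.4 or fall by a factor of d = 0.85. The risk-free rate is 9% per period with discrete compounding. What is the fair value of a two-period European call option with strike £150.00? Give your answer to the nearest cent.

£30.84

Risk-neutral probability p = (1 + 0.09 − 0.85)/(1.4 − 0.85) = 0.2400/0.5500 = 0.4364
Terminal stock prices: S_uu = 284.2, S_ud = 172.5, S_dd = 104.8
Terminal payoffs (S − K): max(134.2, 0) = 134.2, max(22.55, 0) = 22.55, max(-45.24, 0) = 0
Node u (S = 203): V_u = 1/1.09·[0.4364·134.2000 + 0.5636·22.5500] = 65.3853
Node d (S = 123.2): V_d = 1/1.09·[0.4364·22.5500 + 0.5636·0.0000] = 9.0275
Node 0 (S = 145): V_0 = 1/1.09·[0.4364·65.3853 + 0.5636·9.0275] = 30.8441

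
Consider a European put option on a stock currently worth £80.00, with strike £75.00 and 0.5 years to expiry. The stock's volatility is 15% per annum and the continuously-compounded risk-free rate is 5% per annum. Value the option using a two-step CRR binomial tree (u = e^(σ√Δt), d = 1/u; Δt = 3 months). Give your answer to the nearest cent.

CRR parameters: u = e^(σ√Δt) = e^(0.15·√0.25) = 1.0779, d = 1/u = 0.9277
Per-period rate: rΔt = 0.05·0.25 = 0.0125, so R = e^0.0125 = 1.0126
Risk-neutral probability p = (e^0.0125 − 0.9277)/(1.0779 − 0.9277) = 0.0848/0.1501 = 0.5650
Terminal stock prices: S_uu = 92.95, S_ud = 80, S_dd = 68.86
Terminal payoffs (K − S): max(-17.95, 0) = 0, max(-5, 0) = 0, max(6.143, 0) = 6.143
Node u (S = 86.23): V_u = e^(−0.0125)·[0.5650·0.0000 + 0.4350·0.0000] = 0.0000
Node d (S = 74.22): V_d = e^(−0.0125)·[0.5650·0.0000 + 0.4350·6.1434] = 2.6389
Node 0 (S = 80): V_0 = e^(−0.0125)·[0.5650·0.0000 + 0.4350·2.6389] = 1.1336

£1.13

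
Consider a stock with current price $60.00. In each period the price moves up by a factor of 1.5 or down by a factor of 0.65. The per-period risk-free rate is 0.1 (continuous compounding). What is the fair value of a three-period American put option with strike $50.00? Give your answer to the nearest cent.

Risk-neutral probability p = (e^0.1 − 0.65)/(1.5 − 0.65) = 0.4552/0.8500 = 0.5355
Terminal stock prices: S_uuu = 202.5, S_uud = 87.75, S_udd = 38.03, S_ddd = 16.48
Terminal payoffs (K − S): max(-152.5, 0) = 0, max(-37.75, 0) = 0, max(11.97, 0) = 11.97, max(33.52, 0) = 33.52
Node uu (S = 135): continuation = e^(−0.1)·[0.5355·0.0000 + 0.4645·0.0000] = 0.0000; exercise value = 0.0000 ≤ continuation, so V_uu = 0.0000
Node ud (S = 58.5): continuation = e^(−0.1)·[0.5355·0.0000 + 0.4645·11.9750] = 5.0331; exercise value = 0.0000 ≤ continuation, so V_ud = 5.0331
Node dd (S = 25.35): continuation = e^(−0.1)·[0.5355·11.9750 + 0.4645·33.5225] = 19.8919; exercise value = 24.6500 > continuation, so V_dd = 24.6500 (exercise)
Node u (S = 90): continuation = e^(−0.1)·[0.5355·0.0000 + 0.4645·5.0331] = 2.1154; exercise value = 0.0000 ≤ continuation, so V_u = 2.1154
Node d (S = 39): continuation = e^(−0.1)·[0.5355·5.0331 + 0.4645·24.6500] = 12.7992; exercise value = 11.0000 ≤ continuation, so V_d = 12.7992
Node 0 (S = 60): continuation = e^(−0.1)·[0.5355·2.1154 + 0.4645·12.7992] = 6.4045; exercise value = 0.0000 ≤ continuation, so V_0 = 6.4045

$6.40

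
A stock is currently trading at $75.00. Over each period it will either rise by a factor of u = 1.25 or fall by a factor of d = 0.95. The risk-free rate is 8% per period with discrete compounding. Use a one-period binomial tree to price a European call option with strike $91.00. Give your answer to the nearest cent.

Risk-neutral probability p = (1 + 0.08 − 0.95)/(1.25 − 0.95) = 0.1300/0.3000 = 0.4333
Terminal stock prices: S_u = 93.75, S_d = 71.25
Terminal payoffs (S − K): max(2.75, 0) = 2.75, max(-19.75, 0) = 0
Node 0 (S = 75): V_0 = 1/1.08·[0.4333·2.7500 + 0.5667·0.0000] = 1.1034

$1.10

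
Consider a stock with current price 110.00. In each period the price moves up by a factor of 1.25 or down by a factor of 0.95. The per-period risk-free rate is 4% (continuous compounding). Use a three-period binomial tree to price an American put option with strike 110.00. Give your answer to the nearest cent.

Risk-neutral probability p = (e^0.04 − 0.95)/(1.25 − 0.95) = 0.0908/0.3000 = 0.3027
Terminal stock prices: S_uuu = 214.8, S_uud = 163.3, S_udd = 124.1, S_ddd = 94.31
Terminal payoffs (K − S): max(-104.8, 0) = 0, max(-53.28, 0) = 0, max(-14.09, 0) = 0, max(15.69, 0) = 15.69
Node uu (S = 171.9): continuation = e^(−0.04)·[0.3027·0.0000 + 0.6973·0.0000] = 0.0000; exercise value = 0.0000 ≤ continuation, so V_uu = 0.0000
Node ud (S = 130.6): continuation = e^(−0.04)·[0.3027·0.0000 + 0.6973·0.0000] = 0.0000; exercise value = 0.0000 ≤ continuation, so V_ud = 0.0000
Node dd (S = 99.27): continuation = e^(−0.04)·[0.3027·0.0000 + 0.6973·15.6888] = 10.5108; exercise value = 10.7250 > continuation, so V_dd = 10.7250 (exercise)
Node u (S = 137.5): continuation = e^(−0.04)·[0.3027·0.0000 + 0.6973·0.0000] = 0.0000; exercise value = 0.0000 ≤ continuation, so V_u = 0.0000
Node d (S = 104.5): continuation = e^(−0.04)·[0.3027·0.0000 + 0.6973·10.7250] = 7.1853; exercise value = 5.5000 ≤ continuation, so V_d = 7.1853
Node 0 (S = 110): continuation = e^(−0.04)·[0.3027·0.0000 + 0.6973·7.1853] = 4.8138; exercise value = 0.0000 ≤ continuation, so V_0 = 4.8138

4.81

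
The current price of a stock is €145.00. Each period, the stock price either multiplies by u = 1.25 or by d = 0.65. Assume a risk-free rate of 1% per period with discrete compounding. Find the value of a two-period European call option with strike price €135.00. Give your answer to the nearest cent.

Risk-neutral probability p = (1 + 0.01 − 0.65)/(1.25 − 0.65) = 0.3600/0.6000 = 0.6000
Terminal stock prices: S_uu = 226.6, S_ud = 117.8, S_dd = 61.26
Terminal payoffs (S − K): max(91.56, 0) = 91.56, max(-17.19, 0) = 0, max(-73.74, 0) = 0
Node u (S = 181.2): V_u = 1/1.01·[0.6000·91.5625 + 0.4000·0.0000] = 54.3936
Node d (S = 94.25): V_d = 1/1.01·[0.6000·0.0000 + 0.4000·0.0000] = 0.0000
Node 0 (S = 145): V_0 = 1/1.01·[0.6000·54.3936 + 0.4000·0.0000] = 32.3130

€32.31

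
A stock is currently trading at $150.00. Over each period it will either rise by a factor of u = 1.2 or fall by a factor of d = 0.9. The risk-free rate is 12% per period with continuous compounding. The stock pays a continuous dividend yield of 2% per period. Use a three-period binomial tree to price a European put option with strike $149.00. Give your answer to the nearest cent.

Per-period risk-free factor R = e^0.12 = 1.1275; dividend-adjusted growth = e^(0.12−0.02) = 1.1052.
Risk-neutral probability p = (1.1052 − 0.9)/(1.2 − 0.9) = 0.2052/0.3000 = 0.6839
Terminal stock prices: S_uuu = 259.2, S_uud = 194.4, S_udd = 145.8, S_ddd = 109.4
Terminal payoffs (K − S): max(-110.2, 0) = 0, max(-45.4, 0) = 0, max(3.2, 0) = 3.2, max(39.65, 0) = 39.65
Node uu (S = 216): V_uu = e^(−0.12)·[0.6839·0.0000 + 0.3161·0.0000] = 0.0000
Node ud (S = 162): V_ud = e^(−0.12)·[0.6839·0.0000 + 0.3161·3.2000] = 0.8971
Node dd (S = 121.5): V_dd = e^(−0.12)·[0.6839·3.2000 + 0.3161·39.6500] = 13.0570
Node u (S = 180): V_u = e^(−0.12)·[0.6839·0.0000 + 0.3161·0.8971] = 0.2515
Node d (S = 135): V_d = e^(−0.12)·[0.6839·0.8971 + 0.3161·13.0570] = 4.2047
Node 0 (S = 150): V_0 = e^(−0.12)·[0.6839·0.2515 + 0.3161·4.2047] = 1.3314

$1.33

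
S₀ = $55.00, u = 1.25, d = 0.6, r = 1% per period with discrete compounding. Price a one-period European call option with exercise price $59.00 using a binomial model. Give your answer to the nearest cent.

$6.09

Risk-neutral probability p = (1 + 0.01 − 0.6)/(1.25 − 0.6) = 0.4100/0.6500 = 0.6308
Terminal stock prices: S_u = 68.75, S_d = 33
Terminal payoffs (S − K): max(9.75, 0) = 9.75, max(-26, 0) = 0
Node 0 (S = 55): V_0 = 1/1.01·[0.6308·9.7500 + 0.3692·0.0000] = 6.0891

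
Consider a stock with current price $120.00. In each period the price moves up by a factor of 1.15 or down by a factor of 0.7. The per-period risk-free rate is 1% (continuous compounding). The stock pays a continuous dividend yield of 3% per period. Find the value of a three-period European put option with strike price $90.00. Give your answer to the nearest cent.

$8.32

Per-period risk-free factor R = e^0.01 = 1.0101; dividend-adjusted growth = e^(0.01−0.03) = 0.9802.
Risk-neutral probability p = (0.9802 − 0.7)/(1.15 − 0.7) = 0.2802/0.4500 = 0.6227
Terminal stock prices: S_uuu = 182.5, S_uud = 111.1, S_udd = 67.62, S_ddd = 41.16
Terminal payoffs (K − S): max(-92.5, 0) = 0, max(-21.09, 0) = 0, max(22.38, 0) = 22.38, max(48.84, 0) = 48.84
Node uu (S = 158.7): V_uu = e^(−0.01)·[0.6227·0.0000 + 0.3773·0.0000] = 0.0000
Node ud (S = 96.6): V_ud = e^(−0.01)·[0.6227·0.0000 + 0.3773·22.3800] = 8.3608
Node dd (S = 58.8): V_dd = e^(−0.01)·[0.6227·22.3800 + 0.3773·48.8400] = 32.0423
Node u (S = 138): V_u = e^(−0.01)·[0.6227·0.0000 + 0.3773·8.3608] = 3.1234
Node d (S = 84): V_d = e^(−0.01)·[0.6227·8.3608 + 0.3773·32.0423] = 17.1246
Node 0 (S = 120): V_0 = e^(−0.01)·[0.6227·3.1234 + 0.3773·17.1246] = 8.3229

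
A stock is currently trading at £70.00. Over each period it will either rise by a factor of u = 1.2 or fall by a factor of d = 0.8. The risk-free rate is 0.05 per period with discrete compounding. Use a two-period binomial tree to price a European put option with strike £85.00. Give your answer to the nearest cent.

Risk-neutral probability p = (1 + 0.05 − 0.8)/(1.2 − 0.8) = 0.2500/0.4000 = 0.6250
Terminal stock prices: S_uu = 100.8, S_ud = 67.2, S_dd = 44.8
Terminal payoffs (K − S): max(-15.8, 0) = 0, max(17.8, 0) = 17.8, max(40.2, 0) = 40.2
Node u (S = 84): V_u = 1/1.05·[0.6250·0.0000 + 0.3750·17.8000] = 6.3571
Node d (S = 56): V_d = 1/1.05·[0.6250·17.8000 + 0.3750·40.2000] = 24.9524
Node 0 (S = 70): V_0 = 1/1.05·[0.6250·6.3571 + 0.3750·24.9524] = 12.6956

£12.70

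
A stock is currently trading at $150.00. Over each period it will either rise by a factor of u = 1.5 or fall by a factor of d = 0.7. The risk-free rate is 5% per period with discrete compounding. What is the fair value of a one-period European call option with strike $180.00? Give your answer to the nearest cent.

$18.75

Risk-neutral probability p = (1 + 0.05 − 0.7)/(1.5 − 0.7) = 0.3500/0.8000 = 0.4375
Terminal stock prices: S_u = 225, S_d = 105
Terminal payoffs (S − K): max(45, 0) = 45, max(-75, 0) = 0
Node 0 (S = 150): V_0 = 1/1.05·[0.4375·45.0000 + 0.5625·0.0000] = 18.7500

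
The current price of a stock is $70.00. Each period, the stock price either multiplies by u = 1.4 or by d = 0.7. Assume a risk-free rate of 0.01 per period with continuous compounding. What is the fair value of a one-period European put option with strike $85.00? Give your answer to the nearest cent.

$19.86

Risk-neutral probability p = (e^0.01 − 0.7)/(1.4 − 0.7) = 0.3101/0.7000 = 0.4429
Terminal stock prices: S_u = 98, S_d = 49
Terminal payoffs (K − S): max(-13, 0) = 0, max(36, 0) = 36
Node 0 (S = 70): V_0 = e^(−0.01)·[0.4429·0.0000 + 0.5571·36.0000] = 19.8550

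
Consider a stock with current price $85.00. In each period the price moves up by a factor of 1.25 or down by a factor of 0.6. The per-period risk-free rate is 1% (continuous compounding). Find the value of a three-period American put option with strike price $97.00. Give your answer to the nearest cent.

Risk-neutral probability p = (e^0.01 − 0.6)/(1.25 − 0.6) = 0.4101/0.6500 = 0.6308
Terminal stock prices: S_uuu = 166, S_uud = 79.69, S_udd = 38.25, S_ddd = 18.36
Terminal payoffs (K − S): max(-69.02, 0) = 0, max(17.31, 0) = 17.31, max(58.75, 0) = 58.75, max(78.64, 0) = 78.64
Node uu (S = 132.8): continuation = e^(−0.01)·[0.6308·0.0000 + 0.3692·17.3125] = 6.3274; exercise value = 0.0000 ≤ continuation, so V_uu = 6.3274
Node ud (S = 63.75): continuation = e^(−0.01)·[0.6308·17.3125 + 0.3692·58.7500] = 32.2848; exercise value = 33.2500 > continuation, so V_ud = 33.2500 (exercise)
Node dd (S = 30.6): continuation = e^(−0.01)·[0.6308·58.7500 + 0.3692·78.6400] = 65.4348; exercise value = 66.4000 > continuation, so V_dd = 66.4000 (exercise)
Node u (S = 106.2): continuation = e^(−0.01)·[0.6308·6.3274 + 0.3692·33.2500] = 16.1041; exercise value = 0.0000 ≤ continuation, so V_u = 16.1041
Node d (S = 51): continuation = e^(−0.01)·[0.6308·33.2500 + 0.3692·66.4000] = 45.0348; exercise value = 46.0000 > continuation, so V_d = 46.0000 (exercise)
Node 0 (S = 85): continuation = e^(−0.01)·[0.6308·16.1041 + 0.3692·46.0000] = 26.8702; exercise value = 12.0000 ≤ continuation, so V_0 = 26.8702

$26.87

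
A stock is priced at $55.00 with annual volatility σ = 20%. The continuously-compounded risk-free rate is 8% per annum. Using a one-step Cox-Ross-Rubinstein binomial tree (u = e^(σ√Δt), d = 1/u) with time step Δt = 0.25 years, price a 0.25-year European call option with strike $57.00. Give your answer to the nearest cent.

$2.14

CRR parameters: u = e^(σ√Δt) = e^(0.2·√0.25) = 1.1052, d = 1/u = 0.9048
Per-period rate: rΔt = 0.08·0.25 = 0.02, so R = e^0.02 = 1.0202
Risk-neutral probability p = (e^0.02 − 0.9048)/(1.1052 − 0.9048) = 0.1154/0.2003 = 0.5759
Terminal stock prices: S_u = 60.78, S_d = 49.77
Terminal payoffs (S − K): max(3.784, 0) = 3.784, max(-7.234, 0) = 0
Node 0 (S = 55): V_0 = e^(−0.02)·[0.5759·3.7844 + 0.4241·0.0000] = 2.1361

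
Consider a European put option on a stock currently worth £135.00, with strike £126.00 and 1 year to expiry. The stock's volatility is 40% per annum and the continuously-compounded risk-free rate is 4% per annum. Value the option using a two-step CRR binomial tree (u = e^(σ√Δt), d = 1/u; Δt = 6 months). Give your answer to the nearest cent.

CRR parameters: u = e^(σ√Δt) = e^(0.4·√0.5) = 1.3269, d = 1/u = 0.7536
Per-period rate: rΔt = 0.04·0.5 = 0.02, so R = e^0.02 = 1.0202
Risk-neutral probability p = (e^0.02 − 0.7536)/(1.3269 − 0.7536) = 0.2666/0.5733 = 0.4650
Terminal stock prices: S_uu = 237.7, S_ud = 135, S_dd = 76.68
Terminal payoffs (K − S): max(-111.7, 0) = 0, max(-9, 0) = 0, max(49.32, 0) = 49.32
Node u (S = 179.1): V_u = e^(−0.02)·[0.4650·0.0000 + 0.5350·0.0000] = 0.0000
Node d (S = 101.7): V_d = e^(−0.02)·[0.4650·0.0000 + 0.5350·49.3240] = 25.8660
Node 0 (S = 135): V_0 = e^(−0.02)·[0.4650·0.0000 + 0.5350·25.8660] = 13.5644

£13.56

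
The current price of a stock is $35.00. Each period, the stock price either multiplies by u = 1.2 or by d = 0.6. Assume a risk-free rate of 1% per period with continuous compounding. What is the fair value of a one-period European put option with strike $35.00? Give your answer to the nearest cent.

Risk-neutral probability p = (e^0.01 − 0.6)/(1.2 − 0.6) = 0.4101/0.6000 = 0.6834
Terminal stock prices: S_u = 42, S_d = 21
Terminal payoffs (K − S): max(-7, 0) = 0, max(14, 0) = 14
Node 0 (S = 35): V_0 = e^(−0.01)·[0.6834·0.0000 + 0.3166·14.0000] = 4.3881

$4.39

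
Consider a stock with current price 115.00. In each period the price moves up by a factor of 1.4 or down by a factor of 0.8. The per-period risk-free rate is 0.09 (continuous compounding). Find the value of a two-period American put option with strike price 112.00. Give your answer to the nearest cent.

9.32

Risk-neutral probability p = (e^0.09 − 0.8)/(1.4 − 0.8) = 0.2942/0.6000 = 0.4903
Terminal stock prices: S_uu = 225.4, S_ud = 128.8, S_dd = 73.6
Terminal payoffs (K − S): max(-113.4, 0) = 0, max(-16.8, 0) = 0, max(38.4, 0) = 38.4
Node u (S = 161): continuation = e^(−0.09)·[0.4903·0.0000 + 0.5097·0.0000] = 0.0000; exercise value = 0.0000 ≤ continuation, so V_u = 0.0000
Node d (S = 92): continuation = e^(−0.09)·[0.4903·0.0000 + 0.5097·38.4000] = 17.8882; exercise value = 20.0000 > continuation, so V_d = 20.0000 (exercise)
Node 0 (S = 115): continuation = e^(−0.09)·[0.4903·0.0000 + 0.5097·20.0000] = 9.3168; exercise value = 0.0000 ≤ continuation, so V_0 = 9.3168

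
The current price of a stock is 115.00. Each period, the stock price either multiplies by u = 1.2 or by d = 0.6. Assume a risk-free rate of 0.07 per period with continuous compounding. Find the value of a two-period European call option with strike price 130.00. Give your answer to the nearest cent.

19.19

Risk-neutral probability p = (e^0.07 − 0.6)/(1.2 − 0.6) = 0.4725/0.6000 = 0.7875
Terminal stock prices: S_uu = 165.6, S_ud = 82.8, S_dd = 41.4
Terminal payoffs (S − K): max(35.6, 0) = 35.6, max(-47.2, 0) = 0, max(-88.6, 0) = 0
Node u (S = 138): V_u = e^(−0.07)·[0.7875·35.6000 + 0.2125·0.0000] = 26.1401
Node d (S = 69): V_d = e^(−0.07)·[0.7875·0.0000 + 0.2125·0.0000] = 0.0000
Node 0 (S = 115): V_0 = e^(−0.07)·[0.7875·26.1401 + 0.2125·0.0000] = 19.1940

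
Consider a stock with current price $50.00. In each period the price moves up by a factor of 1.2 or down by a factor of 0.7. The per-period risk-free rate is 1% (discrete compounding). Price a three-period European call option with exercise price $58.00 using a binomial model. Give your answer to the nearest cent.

Risk-neutral probability p = (1 + 0.01 − 0.7)/(1.2 − 0.7) = 0.3100/0.5000 = 0.6200
Terminal stock prices: S_uuu = 86.4, S_uud = 50.4, S_udd = 29.4, S_ddd = 17.15
Terminal payoffs (S − K): max(28.4, 0) = 28.4, max(-7.6, 0) = 0, max(-28.6, 0) = 0, max(-40.85, 0) = 0
Node uu (S = 72): V_uu = 1/1.01·[0.6200·28.4000 + 0.3800·0.0000] = 17.4337
Node ud (S = 42): V_ud = 1/1.01·[0.6200·0.0000 + 0.3800·0.0000] = 0.0000
Node dd (S = 24.5): V_dd = 1/1.01·[0.6200·0.0000 + 0.3800·0.0000] = 0.0000
Node u (S = 60): V_u = 1/1.01·[0.6200·17.4337 + 0.3800·0.0000] = 10.7019
Node d (S = 35): V_d = 1/1.01·[0.6200·0.0000 + 0.3800·0.0000] = 0.0000
Node 0 (S = 50): V_0 = 1/1.01·[0.6200·10.7019 + 0.3800·0.0000] = 6.5695

$6.57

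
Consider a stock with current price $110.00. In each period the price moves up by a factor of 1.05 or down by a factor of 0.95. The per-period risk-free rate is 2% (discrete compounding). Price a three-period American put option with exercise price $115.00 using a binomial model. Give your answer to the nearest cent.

Risk-neutral probability p = (1 + 0.02 − 0.95)/(1.05 − 0.95) = 0.0700/0.1000 = 0.7000
Terminal stock prices: S_uuu = 127.3, S_uud = 115.2, S_udd = 104.2, S_ddd = 94.31
Terminal payoffs (K − S): max(-12.34, 0) = 0, max(-0.2113, 0) = 0, max(10.76, 0) = 10.76, max(20.69, 0) = 20.69
Node uu (S = 121.3): continuation = 1/1.02·[0.7000·0.0000 + 0.3000·0.0000] = 0.0000; exercise value = 0.0000 ≤ continuation, so V_uu = 0.0000
Node ud (S = 109.7): continuation = 1/1.02·[0.7000·0.0000 + 0.3000·10.7613] = 3.1651; exercise value = 5.2750 > continuation, so V_ud = 5.2750 (exercise)
Node dd (S = 99.27): continuation = 1/1.02·[0.7000·10.7613 + 0.3000·20.6888] = 13.4701; exercise value = 15.7250 > continuation, so V_dd = 15.7250 (exercise)
Node u (S = 115.5): continuation = 1/1.02·[0.7000·0.0000 + 0.3000·5.2750] = 1.5515; exercise value = 0.0000 ≤ continuation, so V_u = 1.5515
Node d (S = 104.5): continuation = 1/1.02·[0.7000·5.2750 + 0.3000·15.7250] = 8.2451; exercise value = 10.5000 > continuation, so V_d = 10.5000 (exercise)
Node 0 (S = 110): continuation = 1/1.02·[0.7000·1.5515 + 0.3000·10.5000] = 4.1530; exercise value = 5.0000 > continuation, so V_0 = 5.0000 (exercise)

$5.00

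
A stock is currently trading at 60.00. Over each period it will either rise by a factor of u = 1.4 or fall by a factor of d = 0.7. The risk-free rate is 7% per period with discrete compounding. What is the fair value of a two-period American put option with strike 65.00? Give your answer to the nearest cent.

11.48

Risk-neutral probability p = (1 + 0.07 − 0.7)/(1.4 − 0.7) = 0.3700/0.7000 = 0.5286
Terminal stock prices: S_uu = 117.6, S_ud = 58.8, S_dd = 29.4
Terminal payoffs (K − S): max(-52.6, 0) = 0, max(6.2, 0) = 6.2, max(35.6, 0) = 35.6
Node u (S = 84): continuation = 1/1.07·[0.5286·0.0000 + 0.4714·6.2000] = 2.7316; exercise value = 0.0000 ≤ continuation, so V_u = 2.7316
Node d (S = 42): continuation = 1/1.07·[0.5286·6.2000 + 0.4714·35.6000] = 18.7477; exercise value = 23.0000 > continuation, so V_d = 23.0000 (exercise)
Node 0 (S = 60): continuation = 1/1.07·[0.5286·2.7316 + 0.4714·23.0000] = 11.4829; exercise value = 5.0000 ≤ continuation, so V_0 = 11.4829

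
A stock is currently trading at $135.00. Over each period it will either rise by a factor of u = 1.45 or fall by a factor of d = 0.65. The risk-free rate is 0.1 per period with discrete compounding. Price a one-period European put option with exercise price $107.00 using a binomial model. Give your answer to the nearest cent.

Risk-neutral probability p = (1 + 0.1 − 0.65)/(1.45 − 0.65) = 0.4500/0.8000 = 0.5625
Terminal stock prices: S_u = 195.8, S_d = 87.75
Terminal payoffs (K − S): max(-88.75, 0) = 0, max(19.25, 0) = 19.25
Node 0 (S = 135): V_0 = 1/1.1·[0.5625·0.0000 + 0.4375·19.2500] = 7.6562

$7.66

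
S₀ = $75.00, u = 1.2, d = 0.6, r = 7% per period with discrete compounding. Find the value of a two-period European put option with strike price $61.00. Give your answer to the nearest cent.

Risk-neutral probability p = (1 + 0.07 − 0.6)/(1.2 − 0.6) = 0.4700/0.6000 = 0.7833
Terminal stock prices: S_uu = 108, S_ud = 54, S_dd = 27
Terminal payoffs (K − S): max(-47, 0) = 0, max(7, 0) = 7, max(34, 0) = 34
Node u (S = 90): V_u = 1/1.07·[0.7833·0.0000 + 0.2167·7.0000] = 1.4174
Node d (S = 45): V_d = 1/1.07·[0.7833·7.0000 + 0.2167·34.0000] = 12.0093
Node 0 (S = 75): V_0 = 1/1.07·[0.7833·1.4174 + 0.2167·12.0093] = 3.4695

$3.47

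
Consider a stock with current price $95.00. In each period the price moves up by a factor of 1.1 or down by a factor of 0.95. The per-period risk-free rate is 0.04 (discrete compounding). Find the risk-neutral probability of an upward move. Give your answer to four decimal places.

p = 0.6000

Risk-neutral probability p = (1 + 0.04 − 0.95)/(1.1 − 0.95) = 0.0900/0.1500 = 0.6000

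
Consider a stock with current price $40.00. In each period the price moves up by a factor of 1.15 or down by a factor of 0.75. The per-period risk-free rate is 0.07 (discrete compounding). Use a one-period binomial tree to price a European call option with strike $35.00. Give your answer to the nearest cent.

$8.22

Risk-neutral probability p = (1 + 0.07 − 0.75)/(1.15 − 0.75) = 0.3200/0.4000 = 0.8000
Terminal stock prices: S_u = 46, S_d = 30
Terminal payoffs (S − K): max(11, 0) = 11, max(-5, 0) = 0
Node 0 (S = 40): V_0 = 1/1.07·[0.8000·11.0000 + 0.2000·0.0000] = 8.2243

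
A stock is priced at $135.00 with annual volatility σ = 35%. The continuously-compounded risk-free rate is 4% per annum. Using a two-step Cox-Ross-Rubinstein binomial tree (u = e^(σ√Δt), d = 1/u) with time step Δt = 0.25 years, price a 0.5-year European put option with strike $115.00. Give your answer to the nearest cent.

$5.17

CRR parameters: u = e^(σ√Δt) = e^(0.35·√0.25) = 1.1912, d = 1/u = 0.8395
Per-period rate: rΔt = 0.04·0.25 = 0.01, so R = e^0.01 = 1.0101
Risk-neutral probability p = (e^0.01 − 0.8395)/(1.1912 − 0.8395) = 0.1706/0.3518 = 0.4849
Terminal stock prices: S_uu = 191.6, S_ud = 135, S_dd = 95.13
Terminal payoffs (K − S): max(-76.57, 0) = 0, max(-20, 0) = 0, max(19.87, 0) = 19.87
Node u (S = 160.8): V_u = e^(−0.01)·[0.4849·0.0000 + 0.5151·0.0000] = 0.0000
Node d (S = 113.3): V_d = e^(−0.01)·[0.4849·0.0000 + 0.5151·19.8671] = 10.1311
Node 0 (S = 135): V_0 = e^(−0.01)·[0.4849·0.0000 + 0.5151·10.1311] = 5.1663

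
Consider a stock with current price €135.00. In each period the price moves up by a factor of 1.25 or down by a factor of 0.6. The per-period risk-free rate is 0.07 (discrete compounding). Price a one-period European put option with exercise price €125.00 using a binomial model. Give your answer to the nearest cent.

Risk-neutral probability p = (1 + 0.07 − 0.6)/(1.25 − 0.6) = 0.4700/0.6500 = 0.7231
Terminal stock prices: S_u = 168.8, S_d = 81
Terminal payoffs (K − S): max(-43.75, 0) = 0, max(44, 0) = 44
Node 0 (S = 135): V_0 = 1/1.07·[0.7231·0.0000 + 0.2769·44.0000] = 11.3875

€11.39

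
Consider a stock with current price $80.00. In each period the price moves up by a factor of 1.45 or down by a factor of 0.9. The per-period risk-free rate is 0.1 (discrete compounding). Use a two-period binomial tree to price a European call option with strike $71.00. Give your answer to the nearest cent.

$23.40

Risk-neutral probability p = (1 + 0.1 − 0.9)/(1.45 − 0.9) = 0.2000/0.5500 = 0.3636
Terminal stock prices: S_uu = 168.2, S_ud = 104.4, S_dd = 64.8
Terminal payoffs (S − K): max(97.2, 0) = 97.2, max(33.4, 0) = 33.4, max(-6.2, 0) = 0
Node u (S = 116): V_u = 1/1.1·[0.3636·97.2000 + 0.6364·33.4000] = 51.4545
Node d (S = 72): V_d = 1/1.1·[0.3636·33.4000 + 0.6364·0.0000] = 11.0413
Node 0 (S = 80): V_0 = 1/1.1·[0.3636·51.4545 + 0.6364·11.0413] = 23.3973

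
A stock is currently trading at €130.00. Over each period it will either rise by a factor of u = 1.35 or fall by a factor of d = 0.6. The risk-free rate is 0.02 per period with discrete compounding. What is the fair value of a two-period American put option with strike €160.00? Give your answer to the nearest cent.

Risk-neutral probability p = (1 + 0.02 − 0.6)/(1.35 − 0.6) = 0.4200/0.7500 = 0.5600
Terminal stock prices: S_uu = 236.9, S_ud = 105.3, S_dd = 46.8
Terminal payoffs (K − S): max(-76.93, 0) = 0, max(54.7, 0) = 54.7, max(113.2, 0) = 113.2
Node u (S = 175.5): continuation = 1/1.02·[0.5600·0.0000 + 0.4400·54.7000] = 23.5961; exercise value = 0.0000 ≤ continuation, so V_u = 23.5961
Node d (S = 78): continuation = 1/1.02·[0.5600·54.7000 + 0.4400·113.2000] = 78.8627; exercise value = 82.0000 > continuation, so V_d = 82.0000 (exercise)
Node 0 (S = 130): continuation = 1/1.02·[0.5600·23.5961 + 0.4400·82.0000] = 48.3273; exercise value = 30.0000 ≤ continuation, so V_0 = 48.3273

€48.33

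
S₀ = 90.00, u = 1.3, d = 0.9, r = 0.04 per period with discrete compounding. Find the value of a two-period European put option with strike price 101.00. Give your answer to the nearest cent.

10.98

Risk-neutral probability p = (1 + 0.04 − 0.9)/(1.3 − 0.9) = 0.1400/0.4000 = 0.3500
Terminal stock prices: S_uu = 152.1, S_ud = 105.3, S_dd = 72.9
Terminal payoffs (K − S): max(-51.1, 0) = 0, max(-4.3, 0) = 0, max(28.1, 0) = 28.1
Node u (S = 117): V_u = 1/1.04·[0.3500·0.0000 + 0.6500·0.0000] = 0.0000
Node d (S = 81): V_d = 1/1.04·[0.3500·0.0000 + 0.6500·28.1000] = 17.5625
Node 0 (S = 90): V_0 = 1/1.04·[0.3500·0.0000 + 0.6500·17.5625] = 10.9766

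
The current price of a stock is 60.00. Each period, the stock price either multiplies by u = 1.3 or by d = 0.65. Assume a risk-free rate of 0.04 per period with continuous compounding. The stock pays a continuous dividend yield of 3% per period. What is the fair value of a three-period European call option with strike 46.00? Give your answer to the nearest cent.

Per-period risk-free factor R = e^0.04 = 1.0408; dividend-adjusted growth = e^(0.04−0.03) = 1.0101.
Risk-neutral probability p = (1.0101 − 0.65)/(1.3 − 0.65) = 0.3601/0.6500 = 0.5539
Terminal stock prices: S_uuu = 131.8, S_uud = 65.91, S_udd = 32.96, S_ddd = 16.48
Terminal payoffs (S − K): max(85.82, 0) = 85.82, max(19.91, 0) = 19.91, max(-13.04, 0) = 0, max(-29.52, 0) = 0
Node uu (S = 101.4): V_uu = e^(−0.04)·[0.5539·85.8200 + 0.4461·19.9100] = 54.2069
Node ud (S = 50.7): V_ud = e^(−0.04)·[0.5539·19.9100 + 0.4461·0.0000] = 10.5962
Node dd (S = 25.35): V_dd = e^(−0.04)·[0.5539·0.0000 + 0.4461·0.0000] = 0.0000
Node u (S = 78): V_u = e^(−0.04)·[0.5539·54.2069 + 0.4461·10.5962] = 33.3905
Node d (S = 39): V_d = e^(−0.04)·[0.5539·10.5962 + 0.4461·0.0000] = 5.6393
Node 0 (S = 60): V_0 = e^(−0.04)·[0.5539·33.3905 + 0.4461·5.6393] = 20.1875

20.19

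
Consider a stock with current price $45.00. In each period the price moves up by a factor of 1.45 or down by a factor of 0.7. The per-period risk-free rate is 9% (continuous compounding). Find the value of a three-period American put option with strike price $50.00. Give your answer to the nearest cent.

$9.65

Risk-neutral probability p = (e^0.09 − 0.7)/(1.45 − 0.7) = 0.3942/0.7500 = 0.5256
Terminal stock prices: S_uuu = 137.2, S_uud = 66.23, S_udd = 31.97, S_ddd = 15.43
Terminal payoffs (K − S): max(-87.19, 0) = 0, max(-16.23, 0) = 0, max(18.03, 0) = 18.03, max(34.57, 0) = 34.57
Node uu (S = 94.61): continuation = e^(−0.09)·[0.5256·0.0000 + 0.4744·0.0000] = 0.0000; exercise value = 0.0000 ≤ continuation, so V_uu = 0.0000
Node ud (S = 45.67): continuation = e^(−0.09)·[0.5256·0.0000 + 0.4744·18.0275] = 7.8167; exercise value = 4.3250 ≤ continuation, so V_ud = 7.8167
Node dd (S = 22.05): continuation = e^(−0.09)·[0.5256·18.0275 + 0.4744·34.5650] = 23.6466; exercise value = 27.9500 > continuation, so V_dd = 27.9500 (exercise)
Node u (S = 65.25): continuation = e^(−0.09)·[0.5256·0.0000 + 0.4744·7.8167] = 3.3893; exercise value = 0.0000 ≤ continuation, so V_u = 3.3893
Node d (S = 31.5): continuation = e^(−0.09)·[0.5256·7.8167 + 0.4744·27.9500] = 15.8737; exercise value = 18.5000 > continuation, so V_d = 18.5000 (exercise)
Node 0 (S = 45): continuation = e^(−0.09)·[0.5256·3.3893 + 0.4744·18.5000] = 9.6496; exercise value = 5.0000 ≤ continuation, so V_0 = 9.6496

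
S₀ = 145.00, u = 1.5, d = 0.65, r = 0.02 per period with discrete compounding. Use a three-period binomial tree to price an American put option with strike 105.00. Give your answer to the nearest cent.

16.83

Risk-neutral probability p = (1 + 0.02 − 0.65)/(1.5 − 0.65) = 0.3700/0.8500 = 0.4353
Terminal stock prices: S_uuu = 489.4, S_uud = 212.1, S_udd = 91.89, S_ddd = 39.82
Terminal payoffs (K − S): max(-384.4, 0) = 0, max(-107.1, 0) = 0, max(13.11, 0) = 13.11, max(65.18, 0) = 65.18
Node uu (S = 326.2): continuation = 1/1.02·[0.4353·0.0000 + 0.5647·0.0000] = 0.0000; exercise value = 0.0000 ≤ continuation, so V_uu = 0.0000
Node ud (S = 141.4): continuation = 1/1.02·[0.4353·0.0000 + 0.5647·13.1062] = 7.2561; exercise value = 0.0000 ≤ continuation, so V_ud = 7.2561
Node dd (S = 61.26): continuation = 1/1.02·[0.4353·13.1062 + 0.5647·65.1794] = 41.6787; exercise value = 43.7375 > continuation, so V_dd = 43.7375 (exercise)
Node u (S = 217.5): continuation = 1/1.02·[0.4353·0.0000 + 0.5647·7.2561] = 4.0172; exercise value = 0.0000 ≤ continuation, so V_u = 4.0172
Node d (S = 94.25): continuation = 1/1.02·[0.4353·7.2561 + 0.5647·43.7375] = 27.3111; exercise value = 10.7500 ≤ continuation, so V_d = 27.3111
Node 0 (S = 145): continuation = 1/1.02·[0.4353·4.0172 + 0.5647·27.3111] = 16.8347; exercise value = 0.0000 ≤ continuation, so V_0 = 16.8347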